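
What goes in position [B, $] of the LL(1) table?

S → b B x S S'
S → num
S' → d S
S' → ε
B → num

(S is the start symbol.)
Empty (error entry)

To find M[B, $], we find productions for B where $ is in the predict set (PREDICT(N → α) = (FIRST(α) \ {ε}) ∪ (FOLLOW(N) if α ⇒* ε)).

B → num: PREDICT = { 'num' }

M[B, $] is empty (no production applies)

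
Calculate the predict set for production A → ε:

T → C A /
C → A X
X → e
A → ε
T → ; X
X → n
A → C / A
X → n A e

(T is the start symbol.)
PREDICT(A → ε) = (FIRST(RHS) \ {ε}) ∪ (FOLLOW(A) if ε ∈ FIRST(RHS), i.e. RHS ⇒* ε)
The right-hand side is ε (FIRST(ε) = { ε }), so the predict set is FOLLOW(A) = { '/', 'e', 'n' }
PREDICT(A → ε) = { '/', 'e', 'n' }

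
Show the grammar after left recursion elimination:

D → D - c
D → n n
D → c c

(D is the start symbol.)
D → n n D'
D → c c D'
D' → - c D'
D' → ε

D is directly left-recursive. The standard transformation for
  A → A α₁ | ... | A α_m | β₁ | ... | β_n
is
  A  → β₁ A' | ... | β_n A'
  A' → α₁ A' | ... | α_m A' | ε

D → n n becomes D → n n D'
D → c c becomes D → c c D'
D → D - c becomes D' → - c D'
Add D' → ε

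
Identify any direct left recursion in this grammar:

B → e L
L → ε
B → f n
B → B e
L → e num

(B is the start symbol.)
Direct left recursion occurs when N → N α for some non-terminal N (the right-hand side begins with the left-hand side itself).

B → e L: starts with e
L → ε: starts with ε
B → f n: starts with f
B → B e: LEFT RECURSIVE (starts with B)
L → e num: starts with e

The grammar has direct left recursion on: B.

Answer: Yes, B is left-recursive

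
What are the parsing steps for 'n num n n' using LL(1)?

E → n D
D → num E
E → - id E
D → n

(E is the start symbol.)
Stack is shown with the top on the left.

Stack    Input        Action
----------------------------
E $      n num n n $  output E → n D
n D $    n num n n $  match 'n'
D $      num n n $    output D → num E
num E $  num n n $    match 'num'
E $      n n $        output E → n D
n D $    n n $        match 'n'
D $      n $          output D → n
n $      n $          match 'n'
$        $            accept

The string is accepted.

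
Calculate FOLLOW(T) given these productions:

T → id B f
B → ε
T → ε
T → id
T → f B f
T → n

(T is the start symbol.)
{ $ }

T is the start symbol, so $ ∈ FOLLOW(T).
T does not occur on any right-hand side.

Taking the union: FOLLOW(T) = { $ }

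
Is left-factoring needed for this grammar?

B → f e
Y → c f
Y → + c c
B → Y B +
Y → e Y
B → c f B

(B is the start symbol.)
No, left-factoring is not needed

Left-factoring is needed when two productions for the same non-terminal
share a common prefix on the right-hand side.

Productions for B:
  B → f e
  B → Y B +
  B → c f B
Productions for Y:
  Y → c f
  Y → + c c
  Y → e Y

No common prefixes found.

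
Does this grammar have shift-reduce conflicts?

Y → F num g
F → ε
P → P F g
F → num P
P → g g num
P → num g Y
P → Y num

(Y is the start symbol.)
Yes — I0: [F → .] vs [F → . num P]; I3: [F → .] vs [F → . num P]; I4: [F → .] vs [F → . num P]; I7: [F → .] vs [F → . num P]; I8: [F → .] vs [F → . num P]

Augment with Y' → Y and build the canonical LR(0) collection (I0 = CLOSURE({[Y' → . Y]}), then GOTO on every symbol after a dot until no new states appear). It has 17 states:
  I0: { [F → . num P], [F → .], [Y → . F num g], [Y' → . Y] }  — shift, reduce
  I1: { [Y → F . num g] }  — shift
  I2: { [Y' → Y .] }  — accept
  I3: { [F → . num P], [F → .], [F → num . P], [P → . P F g], [P → . Y num], [P → . g g num], [P → . num g Y], [Y → . F num g] }  — shift, reduce
  I4: { [F → . num P], [F → .], [F → num P .], [P → P . F g] }  — shift, 2 reduces
  I5: { [P → Y . num] }  — shift
  I6: { [P → g . g num] }  — shift
  I7: { [F → . num P], [F → .], [F → num . P], [P → . P F g], [P → . Y num], [P → . g g num], [P → . num g Y], [P → num . g Y], [Y → . F num g] }  — shift, reduce
  I8: { [F → . num P], [F → .], [P → g . g num], [P → num g . Y], [Y → . F num g] }  — shift, reduce
  I9: { [P → num g Y .] }  — reduce
  I10: { [P → g g . num] }  — shift
  I11: { [P → g g num .] }  — reduce
  I12: { [P → Y num .] }  — reduce
  I13: { [P → P F . g] }  — shift
  I14: { [P → P F g .] }  — reduce
  I15: { [Y → F num . g] }  — shift
  I16: { [Y → F num g .] }  — reduce

I0 contains reduce item [F → .] and shift item [F → . num P] — shift-reduce conflict.
I3 contains reduce item [F → .] and shift items [F → . num P], [P → . g g num], [P → . num g Y] — shift-reduce conflict.
I4 contains reduce items [F → .], [F → num P .] and shift item [F → . num P] — shift-reduce conflict.
I7 contains reduce item [F → .] and shift items [F → . num P], [P → . g g num], [P → . num g Y], [P → num . g Y] — shift-reduce conflict.
I8 contains reduce item [F → .] and shift items [F → . num P], [P → g . g num] — shift-reduce conflict.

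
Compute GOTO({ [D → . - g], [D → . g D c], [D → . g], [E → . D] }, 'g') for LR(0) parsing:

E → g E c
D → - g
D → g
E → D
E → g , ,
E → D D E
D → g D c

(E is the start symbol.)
GOTO(I, 'g') = CLOSURE({ [A → αX.β] : [A → α.Xβ] ∈ I, X = 'g' })

Items with dot before 'g', with the dot advanced:
  [D → . g] → [D → g .]
  [D → . g D c] → [D → g . D c]
Closure of the advanced items:
  [D → g . D c] has the dot before D: add [D → . - g], [D → . g], [D → . g D c]

GOTO = { [D → . - g], [D → . g D c], [D → . g], [D → g . D c], [D → g .] }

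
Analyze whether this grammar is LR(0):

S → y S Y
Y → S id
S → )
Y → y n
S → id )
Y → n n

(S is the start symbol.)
Yes, the grammar is LR(0)

Augment with S' → S and build the canonical LR(0) collection (I0 = CLOSURE({[S' → . S]}), then GOTO on every symbol after a dot until no new states appear). It has 14 states:
  I0: { [S → . )], [S → . id )], [S → . y S Y], [S' → . S] }  — shift
  I1: { [S → ) .] }  — reduce
  I2: { [S' → S .] }  — accept
  I3: { [S → id . )] }  — shift
  I4: { [S → . )], [S → . id )], [S → . y S Y], [S → y . S Y] }  — shift
  I5: { [S → . )], [S → . id )], [S → . y S Y], [S → y S . Y], [Y → . S id], [Y → . n n], [Y → . y n] }  — shift
  I6: { [Y → S . id] }  — shift
  I7: { [S → y S Y .] }  — reduce
  I8: { [Y → n . n] }  — shift
  I9: { [S → . )], [S → . id )], [S → . y S Y], [S → y . S Y], [Y → y . n] }  — shift
  I10: { [Y → y n .] }  — reduce
  I11: { [Y → n n .] }  — reduce
  I12: { [Y → S id .] }  — reduce
  I13: { [S → id ) .] }  — reduce

Every state is either a pure shift/goto state or contains exactly one complete item and nothing to shift — no conflicts. The grammar is LR(0).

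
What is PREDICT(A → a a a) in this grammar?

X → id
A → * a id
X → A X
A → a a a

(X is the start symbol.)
{ 'a' }

PREDICT(A → a a a) = (FIRST(RHS) \ {ε}) ∪ (FOLLOW(A) if ε ∈ FIRST(RHS), i.e. RHS ⇒* ε)
FIRST(a a a) = { 'a' }
ε ∉ FIRST(a a a), so FOLLOW(A) is not added.
PREDICT(A → a a a) = { 'a' }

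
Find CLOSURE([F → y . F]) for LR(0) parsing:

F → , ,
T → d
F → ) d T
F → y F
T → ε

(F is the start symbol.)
To compute CLOSURE, for each item [A → α.Bβ] where B is a non-terminal, add [B → .γ] for all productions B → γ; repeat for the newly added items until nothing changes.

Start with: [F → y . F]
  [F → y . F] has the dot before F: add [F → . , ,], [F → . ) d T], [F → . y F]
No further items can be added.

CLOSURE = { [F → . ) d T], [F → . , ,], [F → . y F], [F → y . F] }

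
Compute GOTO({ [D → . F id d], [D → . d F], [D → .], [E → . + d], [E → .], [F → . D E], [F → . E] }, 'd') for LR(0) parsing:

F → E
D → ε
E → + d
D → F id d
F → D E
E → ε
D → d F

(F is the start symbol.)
{ [D → . F id d], [D → . d F], [D → .], [D → d . F], [E → . + d], [E → .], [F → . D E], [F → . E] }

GOTO(I, 'd') = CLOSURE({ [A → αX.β] : [A → α.Xβ] ∈ I, X = 'd' })

Items with dot before 'd', with the dot advanced:
  [D → . d F] → [D → d . F]
Closure of the advanced items:
  [D → d . F] has the dot before F: add [F → . E], [F → . D E]
  [F → . E] has the dot before E: add [E → . + d], [E → .]
  [F → . D E] has the dot before D: add [D → .], [D → . F id d], [D → . d F]

GOTO = { [D → . F id d], [D → . d F], [D → .], [D → d . F], [E → . + d], [E → .], [F → . D E], [F → . E] }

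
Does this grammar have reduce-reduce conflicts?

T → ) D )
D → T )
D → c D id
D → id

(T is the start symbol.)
Augment with T' → T and build the canonical LR(0) collection (I0 = CLOSURE({[T' → . T]}), then GOTO on every symbol after a dot until no new states appear). It has 11 states:
  I0: { [T → . ) D )], [T' → . T] }  — shift
  I1: { [D → . T )], [D → . c D id], [D → . id], [T → ) . D )], [T → . ) D )] }  — shift
  I2: { [T' → T .] }  — accept
  I3: { [T → ) D . )] }  — shift
  I4: { [D → T . )] }  — shift
  I5: { [D → . T )], [D → . c D id], [D → . id], [D → c . D id], [T → . ) D )] }  — shift
  I6: { [D → id .] }  — reduce
  I7: { [D → c D . id] }  — shift
  I8: { [D → c D id .] }  — reduce
  I9: { [D → T ) .] }  — reduce
  I10: { [T → ) D ) .] }  — reduce

No state contains more than one complete item.

Answer: No reduce-reduce conflicts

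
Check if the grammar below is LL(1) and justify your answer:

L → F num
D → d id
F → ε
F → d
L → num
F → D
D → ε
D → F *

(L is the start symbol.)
No. Predict set conflict for L: { 'num' }

Relevant sets:
  FIRST(F) = { '*', 'd', ε }
  FIRST(D) = { '*', 'd', ε }
  FOLLOW(D) = { '*', 'num' }
  FOLLOW(F) = { '*', 'num' }

For L:
  PREDICT(L → F num) = { '*', 'd', 'num' }
  PREDICT(L → num) = { 'num' }
For D:
  PREDICT(D → d id) = { 'd' }
  PREDICT(D → ε) = { '*', 'num' }
  PREDICT(D → F '*') = { '*', 'd' }
For F:
  PREDICT(F → ε) = { '*', 'num' }
  PREDICT(F → d) = { 'd' }
  PREDICT(F → D) = { '*', 'd', 'num' }

Conflict found: Predict set conflict for L: { 'num' }
The grammar is NOT LL(1).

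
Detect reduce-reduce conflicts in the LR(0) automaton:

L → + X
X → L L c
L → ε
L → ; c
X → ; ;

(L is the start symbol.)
No reduce-reduce conflicts

A reduce-reduce conflict occurs when an LR(0) state has two complete items [A → α .] and [B → β .] — both call for a reduction, and with no lookahead the parser cannot choose between them.

Augment with L' → L and build the canonical LR(0) collection (I0 = CLOSURE({[L' → . L]}), then GOTO on every symbol after a dot until no new states appear). It has 11 states:
  I0: { [L → . + X], [L → . ; c], [L → .], [L' → . L] }  — shift, reduce
  I1: { [L → + . X], [L → . + X], [L → . ; c], [L → .], [X → . ; ;], [X → . L L c] }  — shift, reduce
  I2: { [L → ; . c] }  — shift
  I3: { [L' → L .] }  — accept
  I4: { [L → ; c .] }  — reduce
  I5: { [L → ; . c], [X → ; . ;] }  — shift
  I6: { [L → . + X], [L → . ; c], [L → .], [X → L . L c] }  — shift, reduce
  I7: { [L → + X .] }  — reduce
  I8: { [X → L L . c] }  — shift
  I9: { [X → L L c .] }  — reduce
  I10: { [X → ; ; .] }  — reduce

No state contains more than one complete item.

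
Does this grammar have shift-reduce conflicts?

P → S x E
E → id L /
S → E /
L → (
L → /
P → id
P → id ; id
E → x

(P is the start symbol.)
A shift-reduce conflict occurs when an LR(0) state has both:
  - a complete (reduce) item [A → α .] (dot at the end), and
  - a shift item [B → β . c γ] (dot before a terminal).

Augment with P' → P and build the canonical LR(0) collection (I0 = CLOSURE({[P' → . P]}), then GOTO on every symbol after a dot until no new states appear). It has 16 states:
  I0: { [E → . id L /], [E → . x], [P → . S x E], [P → . id ; id], [P → . id], [P' → . P], [S → . E /] }  — shift
  I1: { [S → E . /] }  — shift
  I2: { [P' → P .] }  — accept
  I3: { [P → S . x E] }  — shift
  I4: { [E → id . L /], [L → . (], [L → . /], [P → id . ; id], [P → id .] }  — shift, reduce
  I5: { [E → x .] }  — reduce
  I6: { [L → ( .] }  — reduce
  I7: { [L → / .] }  — reduce
  I8: { [P → id ; . id] }  — shift
  I9: { [E → id L . /] }  — shift
  I10: { [E → id L / .] }  — reduce
  I11: { [P → id ; id .] }  — reduce
  I12: { [E → . id L /], [E → . x], [P → S x . E] }  — shift
  I13: { [P → S x E .] }  — reduce
  I14: { [E → id . L /], [L → . (], [L → . /] }  — shift
  I15: { [S → E / .] }  — reduce

I4 contains reduce item [P → id .] and shift items [L → . (], [L → . /], [P → id . ; id] — shift-reduce conflict.

Answer: Yes — I4: [P → id .] vs [L → . (]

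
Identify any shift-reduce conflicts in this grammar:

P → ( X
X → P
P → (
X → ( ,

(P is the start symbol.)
Yes — I1: [P → ( .] vs [P → . (]; I3: [P → ( .] vs [P → . (]

A shift-reduce conflict occurs when an LR(0) state has both:
  - a complete (reduce) item [A → α .] (dot at the end), and
  - a shift item [B → β . c γ] (dot before a terminal).

Augment with P' → P and build the canonical LR(0) collection (I0 = CLOSURE({[P' → . P]}), then GOTO on every symbol after a dot until no new states appear). It has 7 states:
  I0: { [P → . ( X], [P → . (], [P' → . P] }  — shift
  I1: { [P → ( . X], [P → ( .], [P → . ( X], [P → . (], [X → . ( ,], [X → . P] }  — shift, reduce
  I2: { [P' → P .] }  — accept
  I3: { [P → ( . X], [P → ( .], [P → . ( X], [P → . (], [X → ( . ,], [X → . ( ,], [X → . P] }  — shift, reduce
  I4: { [X → P .] }  — reduce
  I5: { [P → ( X .] }  — reduce
  I6: { [X → ( , .] }  — reduce

I1 contains reduce item [P → ( .] and shift items [P → . (], [P → . ( X], [X → . ( ,] — shift-reduce conflict.
I3 contains reduce item [P → ( .] and shift items [P → . (], [P → . ( X], [X → . ( ,], [X → ( . ,] — shift-reduce conflict.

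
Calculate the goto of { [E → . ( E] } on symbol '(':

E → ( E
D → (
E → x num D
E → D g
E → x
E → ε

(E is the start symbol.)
{ [D → . (], [E → ( . E], [E → . ( E], [E → . D g], [E → . x num D], [E → . x], [E → .] }

GOTO(I, '(') = CLOSURE({ [A → αX.β] : [A → α.Xβ] ∈ I, X = '(' })

Items with dot before '(', with the dot advanced:
  [E → . ( E] → [E → ( . E]
Closure of the advanced items:
  [E → ( . E] has the dot before E: add [E → . ( E], [E → . x num D], [E → . D g], [E → . x], [E → .]
  [E → . D g] has the dot before D: add [D → . (]

GOTO = { [D → . (], [E → ( . E], [E → . ( E], [E → . D g], [E → . x num D], [E → . x], [E → .] }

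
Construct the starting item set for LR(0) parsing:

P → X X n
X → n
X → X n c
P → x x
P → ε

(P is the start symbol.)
{ [P → . X X n], [P → . x x], [P → .], [P' → . P], [X → . X n c], [X → . n] }

First, augment the grammar with P' → P
I₀ = CLOSURE({ [P' → . P] }):
  [P' → . P] has the dot before P: add [P → . X X n], [P → . x x], [P → .]
  [P → . X X n] has the dot before X: add [X → . n], [X → . X n c]
No further items can be added.

I₀ = { [P → . X X n], [P → . x x], [P → .], [P' → . P], [X → . X n c], [X → . n] }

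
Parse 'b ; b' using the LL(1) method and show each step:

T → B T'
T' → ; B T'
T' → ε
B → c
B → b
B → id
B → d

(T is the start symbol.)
LL(1) parsing maintains a stack (initially the start symbol over $) and the input. At each step: if the stack top is a terminal, match it against the current input token; if it is a non-terminal N, replace it with the RHS of M[N, lookahead] (the unique production whose predict set contains the lookahead).

Stack is shown with the top on the left.

Stack     Input    Action
-------------------------
T $       b ; b $  output T → B T'
B T' $    b ; b $  output B → b
b T' $    b ; b $  match 'b'
T' $      ; b $    output T' → ; B T'
; B T' $  ; b $    match ';'
B T' $    b $      output B → b
b T' $    b $      match 'b'
T' $      $        output T' → ε
$         $        accept

The string is accepted.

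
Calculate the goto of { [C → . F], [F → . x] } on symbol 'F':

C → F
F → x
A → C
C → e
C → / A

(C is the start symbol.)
{ [C → F .] }

GOTO(I, 'F') = CLOSURE({ [A → αX.β] : [A → α.Xβ] ∈ I, X = 'F' })

Items with dot before 'F', with the dot advanced:
  [C → . F] → [C → F .]
Closure adds nothing (no advanced item has the dot before a non-terminal).

GOTO = { [C → F .] }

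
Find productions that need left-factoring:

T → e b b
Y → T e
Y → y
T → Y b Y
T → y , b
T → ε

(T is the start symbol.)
Left-factoring is needed when two productions for the same non-terminal
share a common prefix on the right-hand side.

Productions for T:
  T → e b b
  T → Y b Y
  T → y , b
  T → ε
Productions for Y:
  Y → T e
  Y → y

No common prefixes found.

Answer: No, left-factoring is not needed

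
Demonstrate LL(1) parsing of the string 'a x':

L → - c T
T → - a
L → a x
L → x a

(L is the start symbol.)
Stack is shown with the top on the left.

Stack  Input  Action
--------------------
L $    a x $  output L → a x
a x $  a x $  match 'a'
x $    x $    match 'x'
$      $      accept

The string is accepted.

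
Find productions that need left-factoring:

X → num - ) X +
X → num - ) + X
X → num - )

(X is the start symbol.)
Left-factoring is needed when two productions for the same non-terminal
share a common prefix on the right-hand side.

Productions for X:
  X → num - ) X +
  X → num - ) + X
  X → num - )

Found common prefix 'num - )' in productions for X

Answer: Yes, X has productions with common prefix 'num - )'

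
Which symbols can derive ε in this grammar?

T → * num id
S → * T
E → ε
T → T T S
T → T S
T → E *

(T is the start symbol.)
A non-terminal is nullable if it can derive ε (the empty string): either it has an ε-production, or it has a production whose right-hand side consists entirely of nullable non-terminals.

ε-productions: E → ε
So E is immediately nullable.
No further non-terminal can be added: every production for the remaining non-terminals contains a terminal or a non-nullable non-terminal.
Nullable = { 'E' }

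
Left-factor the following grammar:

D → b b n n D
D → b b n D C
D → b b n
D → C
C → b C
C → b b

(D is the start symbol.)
D → b b n D'
D' → n D
D' → D C
D' → ε
D → C
C → b C'
C' → C
C' → b

Left-factoring transforms A → αβ₁ | αβ₂ into A → αA' and A' → β₁ | β₂
(α is the longest common prefix among the alternatives). Repeat until
no nonterminal has two alternatives with a common prefix.

Round 1: D has alternatives sharing prefix 'b b n'. Introduce D': D → b b n D'
  Add: D' → n D
  Add: D' → D C
  Add: D' → ε

Round 2: C has alternatives sharing prefix 'b'. Introduce C': C → b C'
  Add: C' → C
  Add: C' → b

No remaining common prefixes — done.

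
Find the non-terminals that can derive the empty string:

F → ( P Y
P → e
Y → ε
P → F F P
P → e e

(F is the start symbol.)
{ 'Y' }

A non-terminal is nullable if it can derive ε (the empty string): either it has an ε-production, or it has a production whose right-hand side consists entirely of nullable non-terminals.

ε-productions: Y → ε
So Y is immediately nullable.
No further non-terminal can be added: every production for the remaining non-terminals contains a terminal or a non-nullable non-terminal.
Nullable = { 'Y' }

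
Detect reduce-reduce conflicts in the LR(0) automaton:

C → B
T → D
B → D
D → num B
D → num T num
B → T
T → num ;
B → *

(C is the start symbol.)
A reduce-reduce conflict occurs when an LR(0) state has two complete items [A → α .] and [B → β .] — both call for a reduction, and with no lookahead the parser cannot choose between them.

Augment with C' → C and build the canonical LR(0) collection (I0 = CLOSURE({[C' → . C]}), then GOTO on every symbol after a dot until no new states appear). It has 11 states:
  I0: { [B → . *], [B → . D], [B → . T], [C → . B], [C' → . C], [D → . num B], [D → . num T num], [T → . D], [T → . num ;] }  — shift
  I1: { [B → * .] }  — reduce
  I2: { [C → B .] }  — reduce
  I3: { [C' → C .] }  — accept
  I4: { [B → D .], [T → D .] }  — 2 reduces
  I5: { [B → T .] }  — reduce
  I6: { [B → . *], [B → . D], [B → . T], [D → . num B], [D → . num T num], [D → num . B], [D → num . T num], [T → . D], [T → . num ;], [T → num . ;] }  — shift
  I7: { [T → num ; .] }  — reduce
  I8: { [D → num B .] }  — reduce
  I9: { [B → T .], [D → num T . num] }  — shift, reduce
  I10: { [D → num T num .] }  — reduce

I4 contains complete items [B → D .], [T → D .] — reduce-reduce conflict.

Answer: Yes — I4: [B → D .] vs [T → D .]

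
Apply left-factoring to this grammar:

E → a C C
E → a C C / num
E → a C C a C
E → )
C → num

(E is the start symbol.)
Left-factoring transforms A → αβ₁ | αβ₂ into A → αA' and A' → β₁ | β₂
(α is the longest common prefix among the alternatives). Repeat until
no nonterminal has two alternatives with a common prefix.

Round 1: E has alternatives sharing prefix 'a C C'. Introduce E': E → a C C E'
  Add: E' → ε
  Add: E' → / num
  Add: E' → a C

No remaining common prefixes — done.

Resulting grammar:
E → a C C E'
E' → ε
E' → / num
E' → a C
E → )
C → num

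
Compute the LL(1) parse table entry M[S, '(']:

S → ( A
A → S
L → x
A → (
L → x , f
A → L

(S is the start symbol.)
S → ( A

To find M[S, '('], we find productions for S where '(' is in the predict set (PREDICT(N → α) = (FIRST(α) \ {ε}) ∪ (FOLLOW(N) if α ⇒* ε)).

S → ( A: PREDICT = { '(' }
  '(' is in predict set, so this production goes in M[S, '(']

M[S, '('] = S → ( A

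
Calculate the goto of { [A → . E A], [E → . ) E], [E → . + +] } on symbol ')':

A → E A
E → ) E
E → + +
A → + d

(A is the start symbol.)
{ [E → ) . E], [E → . ) E], [E → . + +] }

GOTO(I, ')') = CLOSURE({ [A → αX.β] : [A → α.Xβ] ∈ I, X = ')' })

Items with dot before ')', with the dot advanced:
  [E → . ) E] → [E → ) . E]
Closure of the advanced items:
  [E → ) . E] has the dot before E: add [E → . ) E], [E → . + +]

GOTO = { [E → ) . E], [E → . ) E], [E → . + +] }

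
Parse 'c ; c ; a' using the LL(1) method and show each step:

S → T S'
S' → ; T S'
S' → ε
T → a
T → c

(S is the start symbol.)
LL(1) parsing maintains a stack (initially the start symbol over $) and the input. At each step: if the stack top is a terminal, match it against the current input token; if it is a non-terminal N, replace it with the RHS of M[N, lookahead] (the unique production whose predict set contains the lookahead).

Stack is shown with the top on the left.

Stack     Input        Action
-----------------------------
S $       c ; c ; a $  output S → T S'
T S' $    c ; c ; a $  output T → c
c S' $    c ; c ; a $  match 'c'
S' $      ; c ; a $    output S' → ; T S'
; T S' $  ; c ; a $    match ';'
T S' $    c ; a $      output T → c
c S' $    c ; a $      match 'c'
S' $      ; a $        output S' → ; T S'
; T S' $  ; a $        match ';'
T S' $    a $          output T → a
a S' $    a $          match 'a'
S' $      $            output S' → ε
$         $            accept

The string is accepted.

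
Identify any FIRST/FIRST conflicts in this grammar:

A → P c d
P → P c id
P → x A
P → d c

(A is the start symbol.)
FIRST sets of the non-terminals at (or reachable through a nullable prefix from) the front of some alternative:
  FIRST(P) = { 'd', 'x' }

Productions for P:
  P → P c id: FIRST = { 'd', 'x' }
  P → x A: FIRST = { 'x' }
  P → d c: FIRST = { 'd' }
A has only one production, so no FIRST/FIRST conflict is possible there.

Conflict for P: P → P c id and P → x A
  Overlap: { 'x' }
Conflict for P: P → P c id and P → d c
  Overlap: { 'd' }

Answer: Yes. P → P c id / P → x A on { 'x' }; P → P c id / P → d c on { 'd' }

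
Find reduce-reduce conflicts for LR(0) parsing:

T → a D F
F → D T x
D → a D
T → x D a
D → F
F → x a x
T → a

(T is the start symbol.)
A reduce-reduce conflict occurs when an LR(0) state has two complete items [A → α .] and [B → β .] — both call for a reduction, and with no lookahead the parser cannot choose between them.

Augment with T' → T and build the canonical LR(0) collection (I0 = CLOSURE({[T' → . T]}), then GOTO on every symbol after a dot until no new states appear). It has 22 states:
  I0: { [T → . a D F], [T → . a], [T → . x D a], [T' → . T] }  — shift
  I1: { [T' → T .] }  — accept
  I2: { [D → . F], [D → . a D], [F → . D T x], [F → . x a x], [T → a . D F], [T → a .] }  — shift, reduce
  I3: { [D → . F], [D → . a D], [F → . D T x], [F → . x a x], [T → x . D a] }  — shift
  I4: { [F → D . T x], [T → . a D F], [T → . a], [T → . x D a], [T → x D . a] }  — shift
  I5: { [D → F .] }  — reduce
  I6: { [D → . F], [D → . a D], [D → a . D], [F → . D T x], [F → . x a x] }  — shift
  I7: { [F → x . a x] }  — shift
  I8: { [F → x a . x] }  — shift
  I9: { [F → x a x .] }  — reduce
  I10: { [D → a D .], [F → D . T x], [T → . a D F], [T → . a], [T → . x D a] }  — shift, reduce
  I11: { [F → D T . x] }  — shift
  I12: { [F → D T x .] }  — reduce
  I13: { [D → . F], [D → . a D], [F → . D T x], [F → . x a x], [T → a . D F], [T → a .], [T → x D a .] }  — shift, 2 reduces
  I14: { [D → . F], [D → . a D], [F → . D T x], [F → . x a x], [F → D . T x], [T → . a D F], [T → . a], [T → . x D a], [T → a D . F] }  — shift
  I15: { [F → D . T x], [T → . a D F], [T → . a], [T → . x D a] }  — shift
  I16: { [D → F .], [T → a D F .] }  — 2 reduces
  I17: { [D → . F], [D → . a D], [D → a . D], [F → . D T x], [F → . x a x], [T → a . D F], [T → a .] }  — shift, reduce
  I18: { [D → . F], [D → . a D], [F → . D T x], [F → . x a x], [F → x . a x], [T → x . D a] }  — shift
  I19: { [D → . F], [D → . a D], [D → a . D], [F → . D T x], [F → . x a x], [F → x a . x] }  — shift
  I20: { [F → x . a x], [F → x a x .] }  — shift, reduce
  I21: { [D → . F], [D → . a D], [D → a D .], [F → . D T x], [F → . x a x], [F → D . T x], [T → . a D F], [T → . a], [T → . x D a], [T → a D . F] }  — shift, reduce

I13 contains complete items [T → a .], [T → x D a .] — reduce-reduce conflict.
I16 contains complete items [D → F .], [T → a D F .] — reduce-reduce conflict.

Answer: Yes — I13: [T → a .] vs [T → x D a .]; I16: [D → F .] vs [T → a D F .]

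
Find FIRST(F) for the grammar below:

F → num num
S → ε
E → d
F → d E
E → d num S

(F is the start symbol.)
{ 'd', 'num' }

From F → num num:
  - num is a terminal: add 'num' and stop
From F → d E:
  - d is a terminal: add 'd' and stop

Collecting: FIRST(F) = { 'd', 'num' }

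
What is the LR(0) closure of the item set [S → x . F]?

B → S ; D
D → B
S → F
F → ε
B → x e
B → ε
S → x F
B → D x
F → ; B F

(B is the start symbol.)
Start with: [S → x . F]
  [S → x . F] has the dot before F: add [F → .], [F → . ; B F]
No further items can be added.

CLOSURE = { [F → . ; B F], [F → .], [S → x . F] }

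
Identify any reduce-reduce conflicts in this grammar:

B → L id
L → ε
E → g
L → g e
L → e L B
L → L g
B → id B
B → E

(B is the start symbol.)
A reduce-reduce conflict occurs when an LR(0) state has two complete items [A → α .] and [B → β .] — both call for a reduction, and with no lookahead the parser cannot choose between them.

Augment with B' → B and build the canonical LR(0) collection (I0 = CLOSURE({[B' → . B]}), then GOTO on every symbol after a dot until no new states appear). It has 15 states:
  I0: { [B → . E], [B → . L id], [B → . id B], [B' → . B], [E → . g], [L → . L g], [L → . e L B], [L → . g e], [L → .] }  — shift, reduce
  I1: { [B' → B .] }  — accept
  I2: { [B → E .] }  — reduce
  I3: { [B → L . id], [L → L . g] }  — shift
  I4: { [L → . L g], [L → . e L B], [L → . g e], [L → .], [L → e . L B] }  — shift, reduce
  I5: { [E → g .], [L → g . e] }  — shift, reduce
  I6: { [B → . E], [B → . L id], [B → . id B], [B → id . B], [E → . g], [L → . L g], [L → . e L B], [L → . g e], [L → .] }  — shift, reduce
  I7: { [B → id B .] }  — reduce
  I8: { [L → g e .] }  — reduce
  I9: { [B → . E], [B → . L id], [B → . id B], [E → . g], [L → . L g], [L → . e L B], [L → . g e], [L → .], [L → L . g], [L → e L . B] }  — shift, reduce
  I10: { [L → g . e] }  — shift
  I11: { [L → e L B .] }  — reduce
  I12: { [E → g .], [L → L g .], [L → g . e] }  — shift, 2 reduces
  I13: { [L → L g .] }  — reduce
  I14: { [B → L id .] }  — reduce

I12 contains complete items [E → g .], [L → L g .] — reduce-reduce conflict.

Answer: Yes — I12: [E → g .] vs [L → L g .]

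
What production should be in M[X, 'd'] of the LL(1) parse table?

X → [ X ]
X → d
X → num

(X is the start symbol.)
To find M[X, 'd'], we find productions for X where 'd' is in the predict set (PREDICT(N → α) = (FIRST(α) \ {ε}) ∪ (FOLLOW(N) if α ⇒* ε)).

X → [ X ]: PREDICT = { '[' }
X → d: PREDICT = { 'd' }
  'd' is in predict set, so this production goes in M[X, 'd']
X → num: PREDICT = { 'num' }

M[X, 'd'] = X → d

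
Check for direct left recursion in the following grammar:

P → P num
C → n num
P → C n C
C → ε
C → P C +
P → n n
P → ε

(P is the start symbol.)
Yes, P is left-recursive

Direct left recursion occurs when N → N α for some non-terminal N (the right-hand side begins with the left-hand side itself).

P → P num: LEFT RECURSIVE (starts with P)
C → n num: starts with n
P → C n C: starts with C
C → ε: starts with ε
C → P C +: starts with P
P → n n: starts with n
P → ε: starts with ε

The grammar has direct left recursion on: P.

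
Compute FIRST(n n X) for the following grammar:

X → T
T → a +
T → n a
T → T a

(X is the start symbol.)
To compute FIRST(n n X), process the symbols left to right:
Symbol n is a terminal. Add 'n' and stop.
FIRST(n n X) = { 'n' }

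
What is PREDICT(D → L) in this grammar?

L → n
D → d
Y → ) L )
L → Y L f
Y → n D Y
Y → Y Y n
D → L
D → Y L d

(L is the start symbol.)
PREDICT(D → L) = (FIRST(RHS) \ {ε}) ∪ (FOLLOW(D) if ε ∈ FIRST(RHS), i.e. RHS ⇒* ε)
FIRST(L) = { ')', 'n' }
FIRST(L) = { ')', 'n' }
ε ∉ FIRST(L), so FOLLOW(D) is not added.
PREDICT(D → L) = { ')', 'n' }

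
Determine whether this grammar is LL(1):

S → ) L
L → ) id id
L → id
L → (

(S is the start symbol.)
A grammar is LL(1) if for each non-terminal N with multiple productions, the predict sets of those productions are pairwise disjoint, where PREDICT(N → α) = (FIRST(α) \ {ε}) ∪ (FOLLOW(N) if α ⇒* ε).

For L:
  PREDICT(L → ')' id id) = { ')' }
  PREDICT(L → id) = { 'id' }
  PREDICT(L → '(') = { '(' }
S has a single production, so nothing to check there.

All predict sets are disjoint. The grammar IS LL(1).

Answer: Yes, the grammar is LL(1).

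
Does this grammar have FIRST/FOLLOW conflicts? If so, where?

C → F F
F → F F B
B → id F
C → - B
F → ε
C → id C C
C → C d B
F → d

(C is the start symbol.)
A FIRST/FOLLOW conflict occurs when a non-terminal N has a nullable alternative N → β (β ⇒* ε) and another alternative N → α with FIRST(α) ∩ FOLLOW(N) ≠ ∅: on such a lookahead the parser cannot decide between expanding α and letting N vanish via β.

Nullable non-terminals: C, F.
FIRST sets used below: FIRST(F) = { 'd', 'id', ε }, FIRST(C) = { '-', 'd', 'id', ε }, FIRST(B) = { 'id' }

C: nullable alternative(s) C → F F; FOLLOW(C) = { $, '-', 'd', 'id' }
  C → F F: FIRST \ {ε} = { 'd', 'id' } — this is the only nullable alternative, skip
  C → - B: FIRST \ {ε} = { '-' } — overlaps FOLLOW(C) on { '-' }: CONFLICT
  C → id C C: FIRST \ {ε} = { 'id' } — overlaps FOLLOW(C) on { 'id' }: CONFLICT
  C → C d B: FIRST \ {ε} = { '-', 'd', 'id' } — overlaps FOLLOW(C) on { '-', 'd', 'id' }: CONFLICT

F: nullable alternative(s) F → ε; FOLLOW(F) = { $, '-', 'd', 'id' }
  F → F F B: FIRST \ {ε} = { 'd', 'id' } — overlaps FOLLOW(F) on { 'd', 'id' }: CONFLICT
  F → ε: FIRST \ {ε} = { } — this is the only nullable alternative, skip
  F → d: FIRST \ {ε} = { 'd' } — overlaps FOLLOW(F) on { 'd' }: CONFLICT

B has no nullable alternative, so no FIRST/FOLLOW check is needed there.

So the grammar has 5 FIRST/FOLLOW conflicts (marked CONFLICT above).

Answer: Yes. C → '-' B with FOLLOW(C) on { '-' }; C → id C C with FOLLOW(C) on { 'id' }; C → C d B with FOLLOW(C) on { '-', 'd', 'id' }; F → F F B with FOLLOW(F) on { 'd', 'id' }; F → d with FOLLOW(F) on { 'd' }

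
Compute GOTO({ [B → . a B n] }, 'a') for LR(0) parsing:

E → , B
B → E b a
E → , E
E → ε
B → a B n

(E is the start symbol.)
GOTO(I, 'a') = CLOSURE({ [A → αX.β] : [A → α.Xβ] ∈ I, X = 'a' })

Items with dot before 'a', with the dot advanced:
  [B → . a B n] → [B → a . B n]
Closure of the advanced items:
  [B → a . B n] has the dot before B: add [B → . E b a], [B → . a B n]
  [B → . E b a] has the dot before E: add [E → . , B], [E → . , E], [E → .]

GOTO = { [B → . E b a], [B → . a B n], [B → a . B n], [E → . , B], [E → . , E], [E → .] }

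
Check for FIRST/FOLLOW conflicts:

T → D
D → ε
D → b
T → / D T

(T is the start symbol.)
A FIRST/FOLLOW conflict occurs when a non-terminal N has a nullable alternative N → β (β ⇒* ε) and another alternative N → α with FIRST(α) ∩ FOLLOW(N) ≠ ∅: on such a lookahead the parser cannot decide between expanding α and letting N vanish via β.

Nullable non-terminals: D, T.
FIRST sets used below: FIRST(D) = { 'b', ε }

D: nullable alternative(s) D → ε; FOLLOW(D) = { $, '/', 'b' }
  D → ε: FIRST \ {ε} = { } — this is the only nullable alternative, skip
  D → b: FIRST \ {ε} = { 'b' } — overlaps FOLLOW(D) on { 'b' }: CONFLICT

T: nullable alternative(s) T → D; FOLLOW(T) = { $ }
  T → D: FIRST \ {ε} = { 'b' } — this is the only nullable alternative, skip
  T → / D T: FIRST \ {ε} = { '/' } — disjoint from FOLLOW(T)

So the grammar has 1 FIRST/FOLLOW conflict (marked CONFLICT above).

Answer: Yes. D → b with FOLLOW(D) on { 'b' }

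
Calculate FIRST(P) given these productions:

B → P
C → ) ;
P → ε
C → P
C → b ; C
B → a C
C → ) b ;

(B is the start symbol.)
From P → ε:
  - ε-production, so ε ∈ FIRST(P)

Collecting: FIRST(P) = { ε }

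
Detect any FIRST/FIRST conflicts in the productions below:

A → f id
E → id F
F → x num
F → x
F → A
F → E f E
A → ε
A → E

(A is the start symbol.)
Yes. F → x num / F → x on { 'x' }; F → A / F → E f E on { 'id' }

FIRST sets of the non-terminals at (or reachable through a nullable prefix from) the front of some alternative:
  FIRST(E) = { 'id' }
  FIRST(A) = { 'f', 'id', ε }

Productions for A:
  A → f id: FIRST = { 'f' }
  A → ε: FIRST = { ε }
  A → E: FIRST = { 'id' }
Productions for F:
  F → x num: FIRST = { 'x' }
  F → x: FIRST = { 'x' }
  F → A: FIRST = { 'f', 'id', ε }
  F → E f E: FIRST = { 'id' }
E has only one production, so no FIRST/FIRST conflict is possible there.

Conflict for F: F → x num and F → x
  Overlap: { 'x' }
Conflict for F: F → A and F → E f E
  Overlap: { 'id' }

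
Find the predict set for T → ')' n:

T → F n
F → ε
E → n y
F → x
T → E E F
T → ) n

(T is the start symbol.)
{ ')' }

PREDICT(T → ')' n) = (FIRST(RHS) \ {ε}) ∪ (FOLLOW(T) if ε ∈ FIRST(RHS), i.e. RHS ⇒* ε)
FIRST(')' n) = { ')' }
ε ∉ FIRST(')' n), so FOLLOW(T) is not added.
PREDICT(T → ')' n) = { ')' }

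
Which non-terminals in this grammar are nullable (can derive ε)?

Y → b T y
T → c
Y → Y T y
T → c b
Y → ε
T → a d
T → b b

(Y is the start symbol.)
A non-terminal is nullable if it can derive ε (the empty string): either it has an ε-production, or it has a production whose right-hand side consists entirely of nullable non-terminals.

ε-productions: Y → ε
So Y is immediately nullable.
No further non-terminal can be added: every production for the remaining non-terminals contains a terminal or a non-nullable non-terminal.
Nullable = { 'Y' }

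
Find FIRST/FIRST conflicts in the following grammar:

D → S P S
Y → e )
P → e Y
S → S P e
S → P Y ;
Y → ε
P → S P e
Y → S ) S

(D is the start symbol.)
Yes. Y → e ')' / Y → S ')' S on { 'e' }; P → e Y / P → S P e on { 'e' }; S → S P e / S → P Y ';' on { 'e' }

A FIRST/FIRST conflict occurs when two productions N → α and N → β for the same non-terminal have FIRST(α) ∩ FIRST(β) ≠ ∅ (with ε ∈ FIRST of a nullable right-hand side, so two nullable alternatives also conflict).

FIRST sets of the non-terminals at (or reachable through a nullable prefix from) the front of some alternative:
  FIRST(S) = { 'e' }
  FIRST(P) = { 'e' }

Productions for Y:
  Y → e ): FIRST = { 'e' }
  Y → ε: FIRST = { ε }
  Y → S ) S: FIRST = { 'e' }
Productions for P:
  P → e Y: FIRST = { 'e' }
  P → S P e: FIRST = { 'e' }
Productions for S:
  S → S P e: FIRST = { 'e' }
  S → P Y ;: FIRST = { 'e' }
D has only one production, so no FIRST/FIRST conflict is possible there.

Conflict for Y: Y → e ) and Y → S ) S
  Overlap: { 'e' }
Conflict for P: P → e Y and P → S P e
  Overlap: { 'e' }
Conflict for S: S → S P e and S → P Y ;
  Overlap: { 'e' }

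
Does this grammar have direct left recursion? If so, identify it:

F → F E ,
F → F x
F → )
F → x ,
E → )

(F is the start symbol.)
Yes, F is left-recursive

Direct left recursion occurs when N → N α for some non-terminal N (the right-hand side begins with the left-hand side itself).

F → F E ,: LEFT RECURSIVE (starts with F)
F → F x: LEFT RECURSIVE (starts with F)
F → ): starts with ')'
F → x ,: starts with x
E → ): starts with ')'

The grammar has direct left recursion on: F.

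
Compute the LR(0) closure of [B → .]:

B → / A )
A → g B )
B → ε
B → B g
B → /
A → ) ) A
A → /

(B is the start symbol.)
To compute CLOSURE, for each item [A → α.Bβ] where B is a non-terminal, add [B → .γ] for all productions B → γ; repeat for the newly added items until nothing changes.

Start with: [B → .]
The dot is at the end, so nothing is added.

CLOSURE = { [B → .] }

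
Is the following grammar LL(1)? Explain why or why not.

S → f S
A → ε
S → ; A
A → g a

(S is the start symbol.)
Yes, the grammar is LL(1).

Relevant sets:
  FOLLOW(A) = { $ }

For S:
  PREDICT(S → f S) = { 'f' }
  PREDICT(S → ';' A) = { ';' }
For A:
  PREDICT(A → ε) = { $ }
  PREDICT(A → g a) = { 'g' }

All predict sets are disjoint. The grammar IS LL(1).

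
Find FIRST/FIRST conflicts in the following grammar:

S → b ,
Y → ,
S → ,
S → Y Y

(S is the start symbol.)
A FIRST/FIRST conflict occurs when two productions N → α and N → β for the same non-terminal have FIRST(α) ∩ FIRST(β) ≠ ∅ (with ε ∈ FIRST of a nullable right-hand side, so two nullable alternatives also conflict).

FIRST sets of the non-terminals at (or reachable through a nullable prefix from) the front of some alternative:
  FIRST(Y) = { ',' }

Productions for S:
  S → b ,: FIRST = { 'b' }
  S → ,: FIRST = { ',' }
  S → Y Y: FIRST = { ',' }
Y has only one production, so no FIRST/FIRST conflict is possible there.

Conflict for S: S → , and S → Y Y
  Overlap: { ',' }

Answer: Yes. S → ',' / S → Y Y on { ',' }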